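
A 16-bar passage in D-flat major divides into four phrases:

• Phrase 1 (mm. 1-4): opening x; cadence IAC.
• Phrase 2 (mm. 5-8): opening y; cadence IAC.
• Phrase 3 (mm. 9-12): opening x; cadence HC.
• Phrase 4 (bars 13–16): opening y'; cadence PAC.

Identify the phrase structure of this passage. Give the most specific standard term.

Four phrases in two halves: the first half (measures 1–8) ends with an imperfect authentic cadence, the second (mm. 9–16) with a perfect authentic cadence — a large antecedent–consequent pair, i.e. a double period.
Phrase 3 begins with the same material as phrase 1, making it parallel.

parallel double period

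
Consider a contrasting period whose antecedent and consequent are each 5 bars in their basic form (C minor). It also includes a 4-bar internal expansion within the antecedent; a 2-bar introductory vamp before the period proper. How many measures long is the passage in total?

16 measures

Basic contrasting period: 5 + 5 = 10 bars.
10 (basic form) + 4 (internal expansion) + 2 (introduction) = 16.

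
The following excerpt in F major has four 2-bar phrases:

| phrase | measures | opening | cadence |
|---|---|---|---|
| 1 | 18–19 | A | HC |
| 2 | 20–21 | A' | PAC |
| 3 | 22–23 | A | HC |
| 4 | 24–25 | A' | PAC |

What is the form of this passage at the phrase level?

repeated period

The cadence pattern HC–PAC–HC–PAC is weak–strong twice, and phrases 3–4 restate phrases 1–2: a period heard twice, not a double period (which would end weakly at phrase 2).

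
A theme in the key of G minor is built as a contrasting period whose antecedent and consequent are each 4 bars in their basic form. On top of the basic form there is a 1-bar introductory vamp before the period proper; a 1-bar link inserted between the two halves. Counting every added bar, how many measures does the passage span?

Basic contrasting period: 4 + 4 = 8 bars.
8 (basic form) + 1 (introduction) + 1 (link) = 10.

10 measures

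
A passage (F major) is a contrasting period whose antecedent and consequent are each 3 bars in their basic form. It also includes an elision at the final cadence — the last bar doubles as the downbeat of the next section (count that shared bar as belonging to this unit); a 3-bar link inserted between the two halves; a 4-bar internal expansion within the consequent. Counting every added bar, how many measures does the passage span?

Basic contrasting period: 3 + 3 = 6 bars.
6 (basic form) + 3 (link) + 4 (internal expansion) = 13.
The elision shares a bar with the next section but does not change this unit's count.

13 measures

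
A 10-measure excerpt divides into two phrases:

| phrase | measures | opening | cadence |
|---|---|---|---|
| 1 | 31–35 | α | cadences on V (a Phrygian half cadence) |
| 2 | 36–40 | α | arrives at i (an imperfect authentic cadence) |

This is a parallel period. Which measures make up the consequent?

The phrase ending with the weaker cadence (Phrygian half cadence) is the antecedent; the one ending more conclusively (imperfect authentic cadence) is the consequent. The consequent is measures 36–40.

measures 36–40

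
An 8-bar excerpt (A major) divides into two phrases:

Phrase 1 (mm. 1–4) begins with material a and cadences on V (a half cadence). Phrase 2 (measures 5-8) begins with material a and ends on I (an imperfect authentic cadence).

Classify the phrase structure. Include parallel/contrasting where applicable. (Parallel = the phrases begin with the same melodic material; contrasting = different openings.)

Phrase 1 ends with a half cadence (weaker) and phrase 2 with an imperfect authentic cadence (stronger): antecedent + consequent = a period.
The two phrases open with the same material (a / a), so the period is parallel.

parallel period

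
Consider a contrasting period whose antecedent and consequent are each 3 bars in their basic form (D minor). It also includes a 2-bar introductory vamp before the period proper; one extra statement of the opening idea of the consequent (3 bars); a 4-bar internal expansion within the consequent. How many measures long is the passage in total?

15 measures

Basic contrasting period: 3 + 3 = 6 bars.
6 (basic form) + 2 (introduction) + 3 (extra statement) + 4 (internal expansion) = 15.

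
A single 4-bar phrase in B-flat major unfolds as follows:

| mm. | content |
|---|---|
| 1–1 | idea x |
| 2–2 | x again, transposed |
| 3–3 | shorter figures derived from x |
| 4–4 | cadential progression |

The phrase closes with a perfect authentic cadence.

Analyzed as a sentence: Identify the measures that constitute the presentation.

The presentation of a sentence is the basic idea (m. 1) plus its repetition (measure 2); the presentation is therefore mm. 1–2.

measures 1–2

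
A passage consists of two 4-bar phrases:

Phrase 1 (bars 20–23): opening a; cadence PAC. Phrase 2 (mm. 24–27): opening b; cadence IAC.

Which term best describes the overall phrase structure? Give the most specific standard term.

The second phrase closes with an imperfect authentic cadence, which is not stronger than the first phrase's perfect authentic cadence; without a weak→strong cadential pair there is no antecedent–consequent relationship, so this is a phrase group rather than a period.

phrase group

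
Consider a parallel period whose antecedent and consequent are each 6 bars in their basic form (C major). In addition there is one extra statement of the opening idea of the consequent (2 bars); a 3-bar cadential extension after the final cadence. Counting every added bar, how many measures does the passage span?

17 measures

Basic parallel period: 6 + 6 = 12 bars.
12 (basic form) + 2 (extra statement) + 3 (cadential extension) = 17.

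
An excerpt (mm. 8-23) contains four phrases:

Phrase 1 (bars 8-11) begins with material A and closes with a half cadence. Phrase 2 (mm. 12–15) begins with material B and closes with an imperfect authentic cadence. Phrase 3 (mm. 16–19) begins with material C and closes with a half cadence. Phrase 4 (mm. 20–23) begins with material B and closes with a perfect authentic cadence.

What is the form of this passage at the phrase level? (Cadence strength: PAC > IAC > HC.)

Four phrases in two halves: the first half (mm. 8–15) ends with an imperfect authentic cadence, the second (bars 16–23) with a perfect authentic cadence — a large antecedent–consequent pair, i.e. a double period.
Phrase 3 begins with different material from phrase 1, making it contrasting.

contrasting double period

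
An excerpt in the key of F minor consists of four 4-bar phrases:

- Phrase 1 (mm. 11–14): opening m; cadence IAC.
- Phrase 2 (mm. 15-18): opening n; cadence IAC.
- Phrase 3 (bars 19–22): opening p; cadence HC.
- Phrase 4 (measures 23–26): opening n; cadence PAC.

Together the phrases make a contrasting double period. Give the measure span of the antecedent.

In a double period the first pair of phrases (ending imperfect authentic cadence) is the large antecedent and the second pair (ending perfect authentic cadence) is the large consequent; the antecedent is measures 11–18.

measures 11–18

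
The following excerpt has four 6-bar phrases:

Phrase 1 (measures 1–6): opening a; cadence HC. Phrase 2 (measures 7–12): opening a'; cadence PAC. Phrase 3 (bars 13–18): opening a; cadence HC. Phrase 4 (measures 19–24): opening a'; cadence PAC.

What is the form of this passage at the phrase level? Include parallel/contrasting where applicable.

The cadence pattern HC–PAC–HC–PAC is weak–strong twice, and phrases 3–4 restate phrases 1–2: a period heard twice, not a double period (which would end weakly at phrase 2).

repeated period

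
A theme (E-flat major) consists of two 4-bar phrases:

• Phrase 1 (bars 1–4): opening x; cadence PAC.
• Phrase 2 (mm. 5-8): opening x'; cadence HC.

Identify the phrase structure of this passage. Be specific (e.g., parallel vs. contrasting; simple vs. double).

phrase group

The second phrase closes with a half cadence, which is not stronger than the first phrase's perfect authentic cadence; without a weak→strong cadential pair there is no antecedent–consequent relationship, so this is a phrase group rather than a period.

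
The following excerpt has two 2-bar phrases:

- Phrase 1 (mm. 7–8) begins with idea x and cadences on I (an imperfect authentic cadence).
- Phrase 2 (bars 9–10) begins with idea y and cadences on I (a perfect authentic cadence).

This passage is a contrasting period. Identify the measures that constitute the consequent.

The antecedent is the phrase ending with the weaker cadence (imperfect authentic cadence, phrase 1) and the consequent the one ending more conclusively (perfect authentic cadence, phrase 2); the consequent is mm. 9–10.

measures 9–10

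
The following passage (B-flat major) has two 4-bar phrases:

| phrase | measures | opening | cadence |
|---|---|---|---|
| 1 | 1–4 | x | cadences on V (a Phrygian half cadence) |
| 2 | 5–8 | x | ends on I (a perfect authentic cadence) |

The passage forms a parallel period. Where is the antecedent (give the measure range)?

measures 1–4

The antecedent is the phrase ending with the weaker cadence (Phrygian half cadence, phrase 1) and the consequent the one ending more conclusively (perfect authentic cadence, phrase 2); the antecedent is measures 1–4.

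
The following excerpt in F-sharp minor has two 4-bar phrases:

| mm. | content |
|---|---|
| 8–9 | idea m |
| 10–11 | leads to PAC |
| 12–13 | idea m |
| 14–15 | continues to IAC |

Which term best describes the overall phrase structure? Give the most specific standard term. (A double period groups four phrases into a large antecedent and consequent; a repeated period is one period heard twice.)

The second phrase closes with an imperfect authentic cadence, which is not stronger than the first phrase's perfect authentic cadence; without a weak→strong cadential pair there is no antecedent–consequent relationship, so this is a phrase group rather than a period.

phrase group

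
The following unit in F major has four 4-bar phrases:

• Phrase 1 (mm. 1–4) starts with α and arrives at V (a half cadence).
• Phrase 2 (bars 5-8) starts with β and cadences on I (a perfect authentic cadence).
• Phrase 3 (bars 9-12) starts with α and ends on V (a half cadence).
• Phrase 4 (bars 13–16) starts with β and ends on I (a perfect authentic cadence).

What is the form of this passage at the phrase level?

repeated period

The cadence pattern HC–PAC–HC–PAC is weak–strong twice, and phrases 3–4 restate phrases 1–2: a period heard twice, not a double period (which would end weakly at phrase 2).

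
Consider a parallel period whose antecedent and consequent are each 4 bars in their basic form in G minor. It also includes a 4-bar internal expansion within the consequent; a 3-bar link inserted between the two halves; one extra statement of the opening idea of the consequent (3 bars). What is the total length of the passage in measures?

18 measures

Basic parallel period: 4 + 4 = 8 bars.
8 (basic form) + 4 (internal expansion) + 3 (link) + 3 (extra statement) = 18.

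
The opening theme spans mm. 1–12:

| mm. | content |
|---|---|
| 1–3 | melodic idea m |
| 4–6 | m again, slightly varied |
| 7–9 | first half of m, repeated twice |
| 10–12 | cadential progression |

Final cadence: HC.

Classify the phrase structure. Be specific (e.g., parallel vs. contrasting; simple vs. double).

sentence

Basic idea (measures 1-3) + its repetition (mm. 4–6) form the presentation; fragmentation and cadence (mm. 7-12) form the continuation — the 12-bar whole is a sentence.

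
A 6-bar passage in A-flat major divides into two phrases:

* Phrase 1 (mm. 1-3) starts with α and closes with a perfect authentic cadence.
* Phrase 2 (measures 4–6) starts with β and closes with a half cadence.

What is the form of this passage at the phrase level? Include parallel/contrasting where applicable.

The second phrase closes with a half cadence, which is not stronger than the first phrase's perfect authentic cadence; without a weak→strong cadential pair there is no antecedent–consequent relationship, so this is a phrase group rather than a period.

phrase group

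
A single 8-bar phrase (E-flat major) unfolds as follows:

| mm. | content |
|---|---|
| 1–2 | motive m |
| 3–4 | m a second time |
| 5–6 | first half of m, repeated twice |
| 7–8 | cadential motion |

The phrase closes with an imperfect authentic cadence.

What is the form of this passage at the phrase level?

sentence

Basic idea (measures 1–2) + its repetition (mm. 3–4) form the presentation; fragmentation and cadence (mm. 5-8) form the continuation — the 8-bar whole is a sentence.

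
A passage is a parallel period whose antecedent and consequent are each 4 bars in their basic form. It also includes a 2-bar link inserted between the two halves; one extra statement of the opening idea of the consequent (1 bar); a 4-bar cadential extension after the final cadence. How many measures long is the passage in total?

Basic parallel period: 4 + 4 = 8 bars.
8 (basic form) + 2 (link) + 1 (extra statement) + 4 (cadential extension) = 15.

15 measures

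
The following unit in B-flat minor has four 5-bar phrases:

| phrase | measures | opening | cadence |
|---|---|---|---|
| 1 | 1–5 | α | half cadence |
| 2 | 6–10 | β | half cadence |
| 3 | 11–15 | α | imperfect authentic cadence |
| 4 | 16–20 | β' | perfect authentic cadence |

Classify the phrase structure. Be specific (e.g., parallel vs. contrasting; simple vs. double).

parallel double period

Four phrases in two halves: the first half (mm. 1–10) ends with a half cadence, the second (mm. 11–20) with a perfect authentic cadence — a large antecedent–consequent pair, i.e. a double period.
Phrase 3 begins with the same material as phrase 1, making it parallel.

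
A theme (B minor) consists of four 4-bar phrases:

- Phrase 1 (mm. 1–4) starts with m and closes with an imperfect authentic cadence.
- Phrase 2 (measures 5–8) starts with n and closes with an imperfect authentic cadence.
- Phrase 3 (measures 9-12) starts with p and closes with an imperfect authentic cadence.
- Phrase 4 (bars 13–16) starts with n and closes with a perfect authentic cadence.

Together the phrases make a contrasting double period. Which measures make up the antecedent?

In a double period the first pair of phrases (ending imperfect authentic cadence) is the large antecedent and the second pair (ending perfect authentic cadence) is the large consequent; the antecedent is measures 1–8.

measures 1–8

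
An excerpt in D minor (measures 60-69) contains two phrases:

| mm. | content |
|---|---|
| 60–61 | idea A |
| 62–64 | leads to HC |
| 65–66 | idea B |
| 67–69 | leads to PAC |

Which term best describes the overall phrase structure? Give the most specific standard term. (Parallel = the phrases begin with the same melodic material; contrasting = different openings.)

Phrase 1 ends with a half cadence (weaker) and phrase 2 with a perfect authentic cadence (stronger): antecedent + consequent = a period.
The two phrases open with different material (A / B), so the period is contrasting.

contrasting period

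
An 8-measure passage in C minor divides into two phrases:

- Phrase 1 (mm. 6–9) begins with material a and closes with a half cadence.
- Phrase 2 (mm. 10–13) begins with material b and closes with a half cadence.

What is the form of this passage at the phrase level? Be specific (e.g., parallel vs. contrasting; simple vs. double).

phrase group

The second phrase closes with a half cadence, which is not stronger than the first phrase's half cadence; without a weak→strong cadential pair there is no antecedent–consequent relationship, so this is a phrase group rather than a period.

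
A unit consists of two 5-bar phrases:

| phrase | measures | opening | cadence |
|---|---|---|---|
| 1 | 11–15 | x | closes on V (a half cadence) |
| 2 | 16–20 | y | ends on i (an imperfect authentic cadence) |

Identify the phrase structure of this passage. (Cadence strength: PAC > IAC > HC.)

Phrase 1 ends with a half cadence (weaker) and phrase 2 with an imperfect authentic cadence (stronger): antecedent + consequent = a period.
The two phrases open with different material (x / y), so the period is contrasting.

contrasting period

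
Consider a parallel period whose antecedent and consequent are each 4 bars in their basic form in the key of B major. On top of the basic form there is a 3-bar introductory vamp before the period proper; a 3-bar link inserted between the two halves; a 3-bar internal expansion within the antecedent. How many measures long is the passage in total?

17 measures

Basic parallel period: 4 + 4 = 8 bars.
8 (basic form) + 3 (introduction) + 3 (link) + 3 (internal expansion) = 17.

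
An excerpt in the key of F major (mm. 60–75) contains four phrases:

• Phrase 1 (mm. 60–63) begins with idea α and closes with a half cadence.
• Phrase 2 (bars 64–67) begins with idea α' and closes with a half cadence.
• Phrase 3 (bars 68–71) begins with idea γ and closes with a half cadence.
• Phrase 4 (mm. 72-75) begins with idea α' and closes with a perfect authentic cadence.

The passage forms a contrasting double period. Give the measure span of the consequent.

In a double period the first pair of phrases (ending half cadence) is the large antecedent and the second pair (ending perfect authentic cadence) is the large consequent; the consequent is measures 68–75.

measures 68–75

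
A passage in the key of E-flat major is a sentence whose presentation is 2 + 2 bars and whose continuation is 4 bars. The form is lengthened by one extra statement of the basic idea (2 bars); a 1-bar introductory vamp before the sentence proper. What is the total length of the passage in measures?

Basic sentence: 2 + 2 + 4 = 8 bars.
8 (basic form) + 2 (extra statement) + 1 (introduction) = 11.

11 measures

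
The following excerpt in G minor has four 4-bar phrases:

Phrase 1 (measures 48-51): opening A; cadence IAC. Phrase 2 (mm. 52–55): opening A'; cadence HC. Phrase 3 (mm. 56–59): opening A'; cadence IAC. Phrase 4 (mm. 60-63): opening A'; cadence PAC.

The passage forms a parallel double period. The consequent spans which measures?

In a double period the four phrases pair into a large antecedent (phrases 1–2, ending half cadence) and a large consequent (phrases 3–4, ending perfect authentic cadence). The consequent spans mm. 56-63.

measures 56–63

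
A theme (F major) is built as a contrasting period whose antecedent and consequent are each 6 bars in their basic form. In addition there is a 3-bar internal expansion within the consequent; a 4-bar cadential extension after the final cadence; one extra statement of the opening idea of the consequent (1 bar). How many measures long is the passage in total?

20 measures

Basic contrasting period: 6 + 6 = 12 bars.
12 (basic form) + 3 (internal expansion) + 4 (cadential extension) + 1 (extra statement) = 20.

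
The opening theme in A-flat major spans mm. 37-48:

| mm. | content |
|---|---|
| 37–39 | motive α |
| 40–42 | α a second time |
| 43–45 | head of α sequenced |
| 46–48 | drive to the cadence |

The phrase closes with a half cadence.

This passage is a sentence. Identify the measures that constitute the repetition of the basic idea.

The presentation of a sentence is the basic idea (measures 37-39) plus its repetition (bars 40–42); the repetition of the basic idea is therefore mm. 40–42.

measures 40–42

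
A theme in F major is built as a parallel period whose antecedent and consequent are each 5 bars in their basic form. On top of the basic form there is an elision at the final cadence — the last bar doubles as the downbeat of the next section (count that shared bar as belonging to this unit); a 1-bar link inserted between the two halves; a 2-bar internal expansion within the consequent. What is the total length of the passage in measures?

13 measures

Basic parallel period: 5 + 5 = 10 bars.
10 (basic form) + 1 (link) + 2 (internal expansion) = 13.
The elision shares a bar with the next section but does not change this unit's count.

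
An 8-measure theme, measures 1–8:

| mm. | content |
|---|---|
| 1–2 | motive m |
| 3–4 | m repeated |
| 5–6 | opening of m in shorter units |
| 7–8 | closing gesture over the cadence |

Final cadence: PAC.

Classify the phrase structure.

sentence

Basic idea (mm. 1–2) + its repetition (bars 3–4) form the presentation; fragmentation and cadence (bars 5-8) form the continuation — the 8-bar whole is a sentence.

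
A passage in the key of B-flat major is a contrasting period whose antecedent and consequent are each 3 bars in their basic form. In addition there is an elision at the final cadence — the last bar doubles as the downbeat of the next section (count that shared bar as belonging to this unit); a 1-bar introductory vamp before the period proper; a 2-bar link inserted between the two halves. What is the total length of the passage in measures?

9 measures

Basic contrasting period: 3 + 3 = 6 bars.
6 (basic form) + 1 (introduction) + 2 (link) = 9.
The elision shares a bar with the next section but does not change this unit's count.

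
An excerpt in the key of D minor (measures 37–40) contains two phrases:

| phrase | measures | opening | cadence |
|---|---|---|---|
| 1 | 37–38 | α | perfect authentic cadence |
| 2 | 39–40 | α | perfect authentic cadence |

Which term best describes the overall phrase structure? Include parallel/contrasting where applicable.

Both phrases have the same opening (α) and the same cadence (perfect authentic cadence): the second is a restatement, not a consequent, so this is a repeated phrase rather than a period.

repeated phrase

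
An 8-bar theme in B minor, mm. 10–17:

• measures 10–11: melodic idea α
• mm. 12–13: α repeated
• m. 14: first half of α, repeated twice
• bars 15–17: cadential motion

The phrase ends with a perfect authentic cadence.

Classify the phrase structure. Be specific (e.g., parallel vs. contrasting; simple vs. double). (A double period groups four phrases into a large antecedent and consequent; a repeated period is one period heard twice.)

sentence

Basic idea (mm. 10–11) + its repetition (measures 12–13) form the presentation; fragmentation and cadence (measures 14–17) form the continuation — the 8-bar whole is a sentence.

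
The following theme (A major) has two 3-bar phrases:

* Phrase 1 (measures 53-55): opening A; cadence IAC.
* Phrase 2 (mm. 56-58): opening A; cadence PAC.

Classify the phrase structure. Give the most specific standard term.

parallel period

Phrase 1 ends with an imperfect authentic cadence (weaker) and phrase 2 with a perfect authentic cadence (stronger): antecedent + consequent = a period.
The two phrases open with the same material (A / A), so the period is parallel.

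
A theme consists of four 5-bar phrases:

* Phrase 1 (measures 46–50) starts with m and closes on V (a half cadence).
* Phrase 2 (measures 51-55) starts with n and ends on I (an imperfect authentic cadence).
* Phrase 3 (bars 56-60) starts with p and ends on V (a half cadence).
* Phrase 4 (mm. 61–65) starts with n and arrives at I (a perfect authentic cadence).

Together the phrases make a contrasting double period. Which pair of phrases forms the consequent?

In a double period the first pair of phrases (ending imperfect authentic cadence) is the large antecedent and the second pair (ending perfect authentic cadence) is the large consequent; the consequent is phrases 3 and 4.

phrases 3 and 4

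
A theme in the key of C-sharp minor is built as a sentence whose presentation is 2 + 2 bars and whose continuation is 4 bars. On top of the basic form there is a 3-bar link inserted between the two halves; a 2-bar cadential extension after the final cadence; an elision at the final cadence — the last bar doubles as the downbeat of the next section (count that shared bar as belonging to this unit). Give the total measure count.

Basic sentence: 2 + 2 + 4 = 8 bars.
8 (basic form) + 3 (link) + 2 (cadential extension) = 13.
The elision shares a bar with the next section but does not change this unit's count.

13 measures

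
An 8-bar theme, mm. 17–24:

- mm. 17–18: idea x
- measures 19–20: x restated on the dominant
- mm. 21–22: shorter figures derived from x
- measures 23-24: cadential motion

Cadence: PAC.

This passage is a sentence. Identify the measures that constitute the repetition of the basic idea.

measures 19–20

The presentation of a sentence is the basic idea (mm. 17–18) plus its repetition (bars 19–20); the repetition of the basic idea is therefore bars 19–20.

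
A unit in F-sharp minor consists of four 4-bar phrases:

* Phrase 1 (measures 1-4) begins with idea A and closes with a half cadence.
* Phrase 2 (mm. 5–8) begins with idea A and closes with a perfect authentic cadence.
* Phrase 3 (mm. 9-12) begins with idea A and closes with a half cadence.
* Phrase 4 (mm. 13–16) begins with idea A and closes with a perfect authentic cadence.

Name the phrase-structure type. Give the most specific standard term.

repeated period

The cadence pattern HC–PAC–HC–PAC is weak–strong twice, and phrases 3–4 restate phrases 1–2: a period heard twice, not a double period (which would end weakly at phrase 2).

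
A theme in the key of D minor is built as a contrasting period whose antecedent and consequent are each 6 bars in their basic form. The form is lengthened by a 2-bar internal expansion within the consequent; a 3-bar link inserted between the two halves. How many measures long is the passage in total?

17 measures

Basic contrasting period: 6 + 6 = 12 bars.
12 (basic form) + 2 (internal expansion) + 3 (link) = 17.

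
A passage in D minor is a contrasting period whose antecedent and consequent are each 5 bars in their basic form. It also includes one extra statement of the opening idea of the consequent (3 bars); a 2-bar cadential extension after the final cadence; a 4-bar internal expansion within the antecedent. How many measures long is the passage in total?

19 measures

Basic contrasting period: 5 + 5 = 10 bars.
10 (basic form) + 3 (extra statement) + 2 (cadential extension) + 4 (internal expansion) = 19.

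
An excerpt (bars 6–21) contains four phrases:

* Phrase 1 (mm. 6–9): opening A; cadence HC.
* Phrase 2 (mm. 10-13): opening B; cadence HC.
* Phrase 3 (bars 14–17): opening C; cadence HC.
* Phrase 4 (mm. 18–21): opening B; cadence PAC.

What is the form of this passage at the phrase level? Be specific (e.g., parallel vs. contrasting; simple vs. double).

Four phrases in two halves: the first half (mm. 6–13) ends with a half cadence, the second (measures 14–21) with a perfect authentic cadence — a large antecedent–consequent pair, i.e. a double period.
Phrase 3 begins with different material from phrase 1, making it contrasting.

contrasting double period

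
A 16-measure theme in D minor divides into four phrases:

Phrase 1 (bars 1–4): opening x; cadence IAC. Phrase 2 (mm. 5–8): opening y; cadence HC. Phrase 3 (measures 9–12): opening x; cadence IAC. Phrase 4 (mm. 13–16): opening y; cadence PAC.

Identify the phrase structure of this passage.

parallel double period

Four phrases in two halves: the first half (bars 1-8) ends with a half cadence, the second (bars 9–16) with a perfect authentic cadence — a large antecedent–consequent pair, i.e. a double period.
Phrase 3 begins with the same material as phrase 1, making it parallel.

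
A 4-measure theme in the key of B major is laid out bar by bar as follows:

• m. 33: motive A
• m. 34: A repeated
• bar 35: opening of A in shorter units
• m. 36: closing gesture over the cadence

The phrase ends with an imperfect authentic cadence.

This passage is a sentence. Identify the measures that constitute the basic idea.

measures 33–33

The presentation of a sentence is the basic idea (m. 33) plus its repetition (bar 34); the basic idea is therefore m. 33.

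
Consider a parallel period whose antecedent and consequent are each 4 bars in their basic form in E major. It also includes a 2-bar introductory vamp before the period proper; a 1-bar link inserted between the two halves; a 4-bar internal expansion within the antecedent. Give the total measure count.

Basic parallel period: 4 + 4 = 8 bars.
8 (basic form) + 2 (introduction) + 1 (link) + 4 (internal expansion) = 15.

15 measures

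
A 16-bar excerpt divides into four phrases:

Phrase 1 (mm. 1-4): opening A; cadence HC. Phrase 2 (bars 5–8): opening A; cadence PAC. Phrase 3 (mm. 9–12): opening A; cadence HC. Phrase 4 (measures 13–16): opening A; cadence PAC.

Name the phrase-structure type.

The cadence pattern HC–PAC–HC–PAC is weak–strong twice, and phrases 3–4 restate phrases 1–2: a period heard twice, not a double period (which would end weakly at phrase 2).

repeated period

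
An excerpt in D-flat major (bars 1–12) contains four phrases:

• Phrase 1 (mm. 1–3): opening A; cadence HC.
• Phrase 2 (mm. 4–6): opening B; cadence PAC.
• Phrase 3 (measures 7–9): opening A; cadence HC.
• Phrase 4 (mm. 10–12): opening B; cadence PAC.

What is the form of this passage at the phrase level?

The cadence pattern HC–PAC–HC–PAC is weak–strong twice, and phrases 3–4 restate phrases 1–2: a period heard twice, not a double period (which would end weakly at phrase 2).

repeated period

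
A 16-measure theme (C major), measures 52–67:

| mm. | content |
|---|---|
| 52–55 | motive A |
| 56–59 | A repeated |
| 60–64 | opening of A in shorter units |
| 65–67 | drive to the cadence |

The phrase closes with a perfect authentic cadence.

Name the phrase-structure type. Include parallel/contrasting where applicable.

sentence

Basic idea (bars 52–55) + its repetition (mm. 56-59) form the presentation; fragmentation and cadence (mm. 60–67) form the continuation — the 16-bar whole is a sentence.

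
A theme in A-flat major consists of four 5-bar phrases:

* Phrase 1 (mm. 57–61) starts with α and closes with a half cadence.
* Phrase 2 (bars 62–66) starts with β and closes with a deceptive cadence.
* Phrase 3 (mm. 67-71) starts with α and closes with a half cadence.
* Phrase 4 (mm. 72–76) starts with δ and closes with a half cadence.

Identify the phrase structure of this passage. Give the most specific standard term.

phrase group

Phrase 4 ends with a half cadence, no stronger than phrase 2's deceptive cadence, so the four phrases do not form a double period; nor do phrases 3–4 duplicate 1–2, so it is not a repeated period. With no phrase reaching a conclusive cadence, the passage is a phrase group.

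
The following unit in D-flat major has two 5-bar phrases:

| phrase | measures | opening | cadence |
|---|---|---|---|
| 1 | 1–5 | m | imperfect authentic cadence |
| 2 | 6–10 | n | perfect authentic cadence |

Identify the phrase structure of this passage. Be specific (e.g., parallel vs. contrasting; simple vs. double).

contrasting period

Phrase 1 ends with an imperfect authentic cadence (weaker) and phrase 2 with a perfect authentic cadence (stronger): antecedent + consequent = a period.
The two phrases open with different material (m / n), so the period is contrasting.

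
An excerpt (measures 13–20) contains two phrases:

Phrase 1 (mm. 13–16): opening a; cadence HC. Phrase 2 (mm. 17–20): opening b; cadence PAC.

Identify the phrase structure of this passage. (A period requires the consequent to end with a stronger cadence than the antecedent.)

Phrase 1 ends with a half cadence (weaker) and phrase 2 with a perfect authentic cadence (stronger): antecedent + consequent = a period.
The two phrases open with different material (a / b), so the period is contrasting.

contrasting period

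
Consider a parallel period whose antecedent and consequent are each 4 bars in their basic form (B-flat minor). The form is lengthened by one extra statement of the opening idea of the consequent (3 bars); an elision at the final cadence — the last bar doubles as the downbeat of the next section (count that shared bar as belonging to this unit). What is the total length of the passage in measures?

11 measures

Basic parallel period: 4 + 4 = 8 bars.
8 (basic form) + 3 (extra statement) = 11.
The elision shares a bar with the next section but does not change this unit's count.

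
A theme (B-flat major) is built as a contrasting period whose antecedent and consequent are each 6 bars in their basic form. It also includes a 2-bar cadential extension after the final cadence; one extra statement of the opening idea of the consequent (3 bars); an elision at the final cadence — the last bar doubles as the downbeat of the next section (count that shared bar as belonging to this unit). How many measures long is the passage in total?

Basic contrasting period: 6 + 6 = 12 bars.
12 (basic form) + 2 (cadential extension) + 3 (extra statement) = 17.
The elision shares a bar with the next section but does not change this unit's count.

17 measures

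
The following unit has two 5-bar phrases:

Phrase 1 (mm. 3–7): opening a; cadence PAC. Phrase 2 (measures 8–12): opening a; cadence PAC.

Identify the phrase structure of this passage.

Both phrases have the same opening (a) and the same cadence (perfect authentic cadence): the second is a restatement, not a consequent, so this is a repeated phrase rather than a period.

repeated phrase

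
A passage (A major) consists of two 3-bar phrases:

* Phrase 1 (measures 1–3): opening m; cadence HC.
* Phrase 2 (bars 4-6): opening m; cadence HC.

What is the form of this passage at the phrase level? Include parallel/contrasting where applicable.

Both phrases have the same opening (m) and the same cadence (half cadence): the second is a restatement, not a consequent, so this is a repeated phrase rather than a period.

repeated phrase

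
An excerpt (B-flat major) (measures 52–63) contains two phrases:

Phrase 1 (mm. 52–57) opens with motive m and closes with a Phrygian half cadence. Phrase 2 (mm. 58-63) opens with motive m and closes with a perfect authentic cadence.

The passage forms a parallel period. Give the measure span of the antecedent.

measures 52–57

The antecedent is the phrase ending with the weaker cadence (Phrygian half cadence, phrase 1) and the consequent the one ending more conclusively (perfect authentic cadence, phrase 2); the antecedent is mm. 52–57.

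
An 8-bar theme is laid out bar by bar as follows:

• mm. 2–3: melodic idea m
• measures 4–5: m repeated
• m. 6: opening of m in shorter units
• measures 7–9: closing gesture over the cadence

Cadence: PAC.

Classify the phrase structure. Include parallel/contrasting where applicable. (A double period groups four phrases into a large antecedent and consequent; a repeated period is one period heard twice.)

Basic idea (mm. 2–3) + its repetition (measures 4-5) form the presentation; fragmentation and cadence (mm. 6–9) form the continuation — the 8-bar whole is a sentence.

sentence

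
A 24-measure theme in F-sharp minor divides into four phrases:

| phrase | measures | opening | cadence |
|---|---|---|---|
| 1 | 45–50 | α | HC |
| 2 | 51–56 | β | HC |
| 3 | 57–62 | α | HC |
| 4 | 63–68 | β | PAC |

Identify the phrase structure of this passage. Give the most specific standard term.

parallel double period

Four phrases in two halves: the first half (mm. 45–56) ends with a half cadence, the second (bars 57–68) with a perfect authentic cadence — a large antecedent–consequent pair, i.e. a double period.
Phrase 3 begins with the same material as phrase 1, making it parallel.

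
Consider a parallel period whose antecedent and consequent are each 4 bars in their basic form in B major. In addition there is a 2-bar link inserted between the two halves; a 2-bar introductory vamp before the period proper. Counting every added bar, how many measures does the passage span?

Basic parallel period: 4 + 4 = 8 bars.
8 (basic form) + 2 (link) + 2 (introduction) = 12.

12 measures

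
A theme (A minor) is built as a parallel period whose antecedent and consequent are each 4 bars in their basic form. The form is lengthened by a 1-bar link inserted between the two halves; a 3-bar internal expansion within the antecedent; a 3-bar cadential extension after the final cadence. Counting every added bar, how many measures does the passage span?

Basic parallel period: 4 + 4 = 8 bars.
8 (basic form) + 1 (link) + 3 (internal expansion) + 3 (cadential extension) = 15.

15 measures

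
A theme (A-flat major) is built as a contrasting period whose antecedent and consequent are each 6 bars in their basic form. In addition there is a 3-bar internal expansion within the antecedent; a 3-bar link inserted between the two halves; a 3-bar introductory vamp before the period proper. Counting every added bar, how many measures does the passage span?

Basic contrasting period: 6 + 6 = 12 bars.
12 (basic form) + 3 (internal expansion) + 3 (link) + 3 (introduction) = 21.

21 measures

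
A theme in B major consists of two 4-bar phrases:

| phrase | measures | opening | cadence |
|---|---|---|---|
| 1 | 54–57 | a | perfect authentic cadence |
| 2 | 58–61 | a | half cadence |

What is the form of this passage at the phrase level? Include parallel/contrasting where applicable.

The second phrase closes with a half cadence, which is not stronger than the first phrase's perfect authentic cadence; without a weak→strong cadential pair there is no antecedent–consequent relationship, so this is a phrase group rather than a period.

phrase group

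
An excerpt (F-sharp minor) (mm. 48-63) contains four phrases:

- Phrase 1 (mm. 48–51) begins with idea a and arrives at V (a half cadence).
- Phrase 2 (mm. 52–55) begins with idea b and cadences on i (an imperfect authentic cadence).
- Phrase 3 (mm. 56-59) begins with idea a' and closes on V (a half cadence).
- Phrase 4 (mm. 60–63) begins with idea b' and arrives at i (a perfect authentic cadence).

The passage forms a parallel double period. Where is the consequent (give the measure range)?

measures 56–63

In a double period the four phrases pair into a large antecedent (phrases 1–2, ending imperfect authentic cadence) and a large consequent (phrases 3–4, ending perfect authentic cadence). The consequent spans mm. 56-63.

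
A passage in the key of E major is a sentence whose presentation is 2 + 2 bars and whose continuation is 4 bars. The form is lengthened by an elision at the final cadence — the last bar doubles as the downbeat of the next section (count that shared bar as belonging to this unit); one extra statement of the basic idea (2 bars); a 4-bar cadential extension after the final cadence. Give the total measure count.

Basic sentence: 2 + 2 + 4 = 8 bars.
8 (basic form) + 2 (extra statement) + 4 (cadential extension) = 14.
The elision shares a bar with the next section but does not change this unit's count.

14 measures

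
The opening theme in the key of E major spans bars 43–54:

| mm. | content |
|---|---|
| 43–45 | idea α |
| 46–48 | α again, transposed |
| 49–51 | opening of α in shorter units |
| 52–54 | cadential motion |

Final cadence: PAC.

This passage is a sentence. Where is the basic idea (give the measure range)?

measures 43–45

The presentation of a sentence is the basic idea (mm. 43-45) plus its repetition (mm. 46-48); the basic idea is therefore mm. 43-45.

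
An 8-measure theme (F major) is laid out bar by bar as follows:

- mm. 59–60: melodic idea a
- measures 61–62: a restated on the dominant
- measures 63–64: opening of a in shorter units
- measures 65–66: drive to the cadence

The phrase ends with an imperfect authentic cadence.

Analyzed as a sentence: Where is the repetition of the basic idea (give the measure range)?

The presentation of a sentence is the basic idea (bars 59–60) plus its repetition (mm. 61–62); the repetition of the basic idea is therefore mm. 61–62.

measures 61–62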